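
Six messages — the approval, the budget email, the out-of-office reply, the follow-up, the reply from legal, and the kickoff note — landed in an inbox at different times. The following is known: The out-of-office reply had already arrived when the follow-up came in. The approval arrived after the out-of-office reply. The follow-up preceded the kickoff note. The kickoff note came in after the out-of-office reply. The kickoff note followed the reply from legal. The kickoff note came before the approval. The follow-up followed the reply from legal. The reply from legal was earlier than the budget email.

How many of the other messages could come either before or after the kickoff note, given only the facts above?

1

Forced before the kickoff note: the follow-up, the out-of-office reply, and the reply from legal; forced after the kickoff note: the approval.
That leaves the budget email with no forced order relative to the kickoff note — 1.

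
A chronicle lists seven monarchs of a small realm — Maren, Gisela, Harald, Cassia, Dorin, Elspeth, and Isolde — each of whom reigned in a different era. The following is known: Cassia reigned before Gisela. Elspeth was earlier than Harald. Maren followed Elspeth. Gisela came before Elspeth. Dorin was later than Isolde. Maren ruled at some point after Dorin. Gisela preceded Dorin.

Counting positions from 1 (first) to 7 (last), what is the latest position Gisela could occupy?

3

Gisela must come before Dorin, Elspeth, Harald, and Maren — 4 rulers forced after them.
Everything else can be placed before Gisela in some valid order, so Gisela can sit as late as position 7 − 4 = 3.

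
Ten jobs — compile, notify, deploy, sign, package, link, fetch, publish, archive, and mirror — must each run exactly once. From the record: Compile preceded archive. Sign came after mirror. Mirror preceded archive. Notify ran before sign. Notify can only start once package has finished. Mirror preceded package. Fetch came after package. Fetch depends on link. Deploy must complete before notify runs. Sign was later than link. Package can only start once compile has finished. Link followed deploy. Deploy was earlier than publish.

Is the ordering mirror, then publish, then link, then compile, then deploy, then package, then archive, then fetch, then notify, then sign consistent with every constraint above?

The constraints require deploy before link, but in the proposed sequence link appears ahead of deploy. That one violation is enough.

no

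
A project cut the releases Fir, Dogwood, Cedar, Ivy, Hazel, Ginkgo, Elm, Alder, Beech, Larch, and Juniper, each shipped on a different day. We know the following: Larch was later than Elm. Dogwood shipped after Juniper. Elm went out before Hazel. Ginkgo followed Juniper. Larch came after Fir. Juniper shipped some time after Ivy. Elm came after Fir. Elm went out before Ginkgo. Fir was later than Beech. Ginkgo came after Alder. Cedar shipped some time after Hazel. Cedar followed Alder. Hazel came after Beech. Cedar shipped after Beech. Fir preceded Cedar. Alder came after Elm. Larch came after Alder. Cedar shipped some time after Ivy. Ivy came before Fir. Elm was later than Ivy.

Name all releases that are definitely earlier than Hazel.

Beech, Elm, Fir, Ivy

Directly stated before Hazel: Beech and Elm.
Fir reaches Hazel via Fir → Elm → Hazel.
Ivy reaches Hazel via Ivy → Elm → Hazel.
No chain forces Ginkgo (or any of the others) ahead of Hazel.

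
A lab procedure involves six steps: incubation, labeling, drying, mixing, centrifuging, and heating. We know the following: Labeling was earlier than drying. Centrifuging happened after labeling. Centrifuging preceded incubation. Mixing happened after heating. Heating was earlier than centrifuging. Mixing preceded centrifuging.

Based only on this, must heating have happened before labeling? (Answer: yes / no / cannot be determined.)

No chain of stated constraints runs from heating to labeling, and none runs from labeling to heating either.
So the relative order of heating and labeling is not fixed by the given facts.

cannot be determined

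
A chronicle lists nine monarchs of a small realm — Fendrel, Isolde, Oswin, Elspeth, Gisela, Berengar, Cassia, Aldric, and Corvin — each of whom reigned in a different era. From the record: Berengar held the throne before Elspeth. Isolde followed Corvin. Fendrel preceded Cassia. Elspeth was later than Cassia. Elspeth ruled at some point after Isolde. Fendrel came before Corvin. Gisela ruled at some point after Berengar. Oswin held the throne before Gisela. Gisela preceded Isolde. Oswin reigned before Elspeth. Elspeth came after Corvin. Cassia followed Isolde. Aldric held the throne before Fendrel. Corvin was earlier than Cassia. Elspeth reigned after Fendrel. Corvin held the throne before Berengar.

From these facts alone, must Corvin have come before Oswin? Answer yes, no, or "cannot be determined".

No chain of stated constraints runs from Corvin to Oswin, and none runs from Oswin to Corvin either.
So the relative order of Corvin and Oswin is not fixed by the given facts.

cannot be determined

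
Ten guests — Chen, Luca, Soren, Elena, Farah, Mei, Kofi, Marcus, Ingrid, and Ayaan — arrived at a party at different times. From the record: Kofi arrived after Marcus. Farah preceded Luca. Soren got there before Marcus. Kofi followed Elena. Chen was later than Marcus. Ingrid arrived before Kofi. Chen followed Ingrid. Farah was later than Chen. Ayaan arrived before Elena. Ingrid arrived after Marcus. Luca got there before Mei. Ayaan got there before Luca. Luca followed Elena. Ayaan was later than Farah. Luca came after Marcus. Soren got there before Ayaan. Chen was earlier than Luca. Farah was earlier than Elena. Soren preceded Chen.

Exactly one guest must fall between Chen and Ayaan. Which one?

Tracing the constraints gives Chen → Farah → Ayaan, so Farah sits after Chen and before Ayaan.
No other guest is forced both after Chen and before Ayaan.

Farah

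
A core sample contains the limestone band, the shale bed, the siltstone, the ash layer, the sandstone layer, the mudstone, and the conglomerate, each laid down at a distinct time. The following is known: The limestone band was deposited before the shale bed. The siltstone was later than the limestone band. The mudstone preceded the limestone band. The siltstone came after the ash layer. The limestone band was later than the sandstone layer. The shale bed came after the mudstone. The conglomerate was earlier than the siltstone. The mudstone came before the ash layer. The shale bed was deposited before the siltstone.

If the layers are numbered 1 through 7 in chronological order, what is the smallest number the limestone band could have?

3

The mudstone and the sandstone layer must both come before the limestone band — 2 forced predecessors.
Nothing else is forced ahead of the limestone band, so its earliest slot is position 2 + 1 = 3.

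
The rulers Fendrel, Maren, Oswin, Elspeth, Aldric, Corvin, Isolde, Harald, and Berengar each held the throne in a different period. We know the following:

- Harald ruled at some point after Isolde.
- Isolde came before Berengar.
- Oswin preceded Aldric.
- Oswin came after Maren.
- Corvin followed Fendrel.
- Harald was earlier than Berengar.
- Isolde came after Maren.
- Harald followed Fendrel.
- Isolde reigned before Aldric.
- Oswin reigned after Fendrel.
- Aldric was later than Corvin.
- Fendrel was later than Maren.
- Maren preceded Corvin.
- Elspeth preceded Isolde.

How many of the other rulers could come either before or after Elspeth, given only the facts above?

Forced after Elspeth: Aldric, Berengar, Harald, and Isolde.
That leaves Corvin, Fendrel, Maren, and Oswin with no forced order relative to Elspeth — 4.

4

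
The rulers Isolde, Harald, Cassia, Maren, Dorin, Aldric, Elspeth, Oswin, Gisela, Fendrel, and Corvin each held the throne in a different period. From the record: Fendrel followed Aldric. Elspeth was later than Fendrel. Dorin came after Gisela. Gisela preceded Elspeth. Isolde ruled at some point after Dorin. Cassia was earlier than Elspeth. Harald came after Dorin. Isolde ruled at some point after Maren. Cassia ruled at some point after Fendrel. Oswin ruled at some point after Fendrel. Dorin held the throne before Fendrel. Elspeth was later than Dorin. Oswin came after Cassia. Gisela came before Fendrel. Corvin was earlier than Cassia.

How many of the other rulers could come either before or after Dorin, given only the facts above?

3

Forced before Dorin: Gisela; forced after Dorin: Cassia, Elspeth, Fendrel, Harald, Isolde, and Oswin.
That leaves Aldric, Corvin, and Maren with no forced order relative to Dorin — 3.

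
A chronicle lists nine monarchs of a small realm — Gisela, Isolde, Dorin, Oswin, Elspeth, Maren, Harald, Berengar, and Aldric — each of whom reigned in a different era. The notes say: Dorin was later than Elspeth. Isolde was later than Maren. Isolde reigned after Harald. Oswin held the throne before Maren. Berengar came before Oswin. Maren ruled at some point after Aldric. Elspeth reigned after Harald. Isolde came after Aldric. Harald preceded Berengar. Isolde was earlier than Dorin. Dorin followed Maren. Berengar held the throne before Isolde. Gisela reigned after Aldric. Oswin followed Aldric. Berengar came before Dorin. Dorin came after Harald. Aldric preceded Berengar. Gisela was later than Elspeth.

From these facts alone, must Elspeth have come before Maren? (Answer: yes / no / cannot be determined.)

No chain of stated constraints runs from Elspeth to Maren, and none runs from Maren to Elspeth either.
So the relative order of Elspeth and Maren is not fixed by the given facts.

cannot be determined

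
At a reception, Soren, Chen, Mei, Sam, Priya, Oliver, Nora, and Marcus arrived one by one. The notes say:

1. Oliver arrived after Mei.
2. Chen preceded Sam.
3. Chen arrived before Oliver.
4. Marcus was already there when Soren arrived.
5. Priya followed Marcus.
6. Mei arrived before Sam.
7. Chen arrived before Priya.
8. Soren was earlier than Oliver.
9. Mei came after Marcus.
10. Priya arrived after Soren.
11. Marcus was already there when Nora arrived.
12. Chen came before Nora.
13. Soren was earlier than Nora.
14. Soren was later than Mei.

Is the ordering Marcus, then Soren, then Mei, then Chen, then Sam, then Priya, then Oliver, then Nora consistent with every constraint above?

The constraints require Mei before Soren, but in the proposed sequence Soren appears ahead of Mei. That one violation is enough.

no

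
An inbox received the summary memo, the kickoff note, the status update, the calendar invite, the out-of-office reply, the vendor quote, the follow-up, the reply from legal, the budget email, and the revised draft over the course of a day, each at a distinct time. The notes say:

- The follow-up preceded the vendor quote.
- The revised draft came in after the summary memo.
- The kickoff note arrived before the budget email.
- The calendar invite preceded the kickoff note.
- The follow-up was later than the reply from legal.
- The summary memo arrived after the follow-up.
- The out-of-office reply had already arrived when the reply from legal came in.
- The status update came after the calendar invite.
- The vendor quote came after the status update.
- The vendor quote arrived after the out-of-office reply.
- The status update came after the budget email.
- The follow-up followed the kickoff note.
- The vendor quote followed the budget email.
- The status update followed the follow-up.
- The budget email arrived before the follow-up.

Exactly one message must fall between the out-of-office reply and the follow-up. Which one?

Tracing the constraints gives the out-of-office reply → the reply from legal → the follow-up, so the reply from legal sits after the out-of-office reply and before the follow-up.
No other message is forced both after the out-of-office reply and before the follow-up.

the reply from legal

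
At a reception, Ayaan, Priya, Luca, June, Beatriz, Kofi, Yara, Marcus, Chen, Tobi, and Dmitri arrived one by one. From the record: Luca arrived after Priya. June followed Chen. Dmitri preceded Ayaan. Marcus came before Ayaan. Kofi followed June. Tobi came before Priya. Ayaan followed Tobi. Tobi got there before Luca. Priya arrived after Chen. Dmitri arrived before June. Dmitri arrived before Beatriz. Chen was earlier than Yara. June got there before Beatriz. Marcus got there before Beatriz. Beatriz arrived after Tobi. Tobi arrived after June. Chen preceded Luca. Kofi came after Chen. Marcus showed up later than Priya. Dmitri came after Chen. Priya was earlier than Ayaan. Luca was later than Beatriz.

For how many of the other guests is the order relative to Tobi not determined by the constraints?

Forced before Tobi: Chen, Dmitri, and June; forced after Tobi: Ayaan, Beatriz, Luca, Marcus, and Priya.
That leaves Kofi and Yara with no forced order relative to Tobi — 2.

2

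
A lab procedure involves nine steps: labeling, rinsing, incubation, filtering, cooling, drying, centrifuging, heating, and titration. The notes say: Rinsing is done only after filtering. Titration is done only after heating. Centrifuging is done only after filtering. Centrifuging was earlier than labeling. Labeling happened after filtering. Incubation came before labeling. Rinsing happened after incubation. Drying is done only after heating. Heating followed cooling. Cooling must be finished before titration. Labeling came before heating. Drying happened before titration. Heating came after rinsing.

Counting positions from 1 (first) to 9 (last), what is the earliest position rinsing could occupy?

3

Filtering and incubation must both come before rinsing — 2 forced predecessors.
Nothing else is forced ahead of rinsing, so its earliest slot is position 2 + 1 = 3.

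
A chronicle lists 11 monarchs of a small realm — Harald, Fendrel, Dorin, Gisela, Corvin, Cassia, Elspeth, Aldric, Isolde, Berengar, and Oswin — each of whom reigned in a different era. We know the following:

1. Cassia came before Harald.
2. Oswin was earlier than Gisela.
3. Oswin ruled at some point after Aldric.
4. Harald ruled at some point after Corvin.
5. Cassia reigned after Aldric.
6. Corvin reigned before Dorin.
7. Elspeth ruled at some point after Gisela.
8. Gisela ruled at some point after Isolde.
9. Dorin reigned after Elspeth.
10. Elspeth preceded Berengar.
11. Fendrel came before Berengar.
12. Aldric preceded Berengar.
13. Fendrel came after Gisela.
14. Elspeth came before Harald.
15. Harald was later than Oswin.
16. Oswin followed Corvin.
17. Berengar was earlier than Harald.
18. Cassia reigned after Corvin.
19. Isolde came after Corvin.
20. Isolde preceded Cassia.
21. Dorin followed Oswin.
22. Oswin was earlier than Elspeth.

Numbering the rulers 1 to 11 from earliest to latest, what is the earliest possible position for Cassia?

4

Aldric, Corvin, and Isolde must all come before Cassia — 3 forced predecessors.
Nothing else is forced ahead of Cassia, so their earliest slot is position 3 + 1 = 4.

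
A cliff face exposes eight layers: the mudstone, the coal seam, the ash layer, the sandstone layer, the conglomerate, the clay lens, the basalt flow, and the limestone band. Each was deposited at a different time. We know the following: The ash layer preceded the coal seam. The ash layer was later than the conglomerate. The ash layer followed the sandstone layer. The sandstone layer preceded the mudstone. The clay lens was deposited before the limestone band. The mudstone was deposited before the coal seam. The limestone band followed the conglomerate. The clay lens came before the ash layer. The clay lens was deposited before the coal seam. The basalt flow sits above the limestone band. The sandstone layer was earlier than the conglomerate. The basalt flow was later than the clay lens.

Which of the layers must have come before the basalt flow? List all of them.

Directly stated before the basalt flow: the clay lens and the limestone band.
The conglomerate reaches the basalt flow via the conglomerate → the limestone band → the basalt flow.
The sandstone layer reaches the basalt flow via the sandstone layer → the conglomerate → the limestone band → the basalt flow.
No chain forces the ash layer (or any of the others) ahead of the basalt flow.

the clay lens, the conglomerate, the limestone band, the sandstone layer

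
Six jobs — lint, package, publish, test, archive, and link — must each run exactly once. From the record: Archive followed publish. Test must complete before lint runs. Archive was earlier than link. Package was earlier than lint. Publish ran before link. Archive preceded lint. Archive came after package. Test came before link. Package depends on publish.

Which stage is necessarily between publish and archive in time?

package

Tracing the constraints gives publish → package → archive, so package sits after publish and before archive.
No other stage is forced both after publish and before archive.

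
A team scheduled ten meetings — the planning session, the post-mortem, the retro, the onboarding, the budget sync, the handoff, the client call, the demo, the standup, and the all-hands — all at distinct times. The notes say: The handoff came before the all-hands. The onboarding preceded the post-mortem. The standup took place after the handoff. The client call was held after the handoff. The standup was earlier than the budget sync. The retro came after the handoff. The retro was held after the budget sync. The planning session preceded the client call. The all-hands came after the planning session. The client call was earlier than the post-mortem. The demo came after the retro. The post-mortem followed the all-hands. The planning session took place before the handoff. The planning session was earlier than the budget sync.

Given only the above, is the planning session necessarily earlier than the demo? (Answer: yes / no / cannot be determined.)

Chain the constraints: the planning session → the budget sync → the retro → the demo. Each link is directly stated, so the planning session comes before the demo.

yes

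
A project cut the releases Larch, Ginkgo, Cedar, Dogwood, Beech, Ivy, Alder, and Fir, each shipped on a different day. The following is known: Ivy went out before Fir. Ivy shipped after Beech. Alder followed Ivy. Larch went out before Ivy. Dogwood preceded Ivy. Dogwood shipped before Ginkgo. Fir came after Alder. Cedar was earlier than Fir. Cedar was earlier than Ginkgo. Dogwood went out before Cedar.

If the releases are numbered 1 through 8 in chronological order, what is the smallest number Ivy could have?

4

Beech, Dogwood, and Larch must all come before Ivy — 3 forced predecessors.
Nothing else is forced ahead of Ivy, so its earliest slot is position 3 + 1 = 4.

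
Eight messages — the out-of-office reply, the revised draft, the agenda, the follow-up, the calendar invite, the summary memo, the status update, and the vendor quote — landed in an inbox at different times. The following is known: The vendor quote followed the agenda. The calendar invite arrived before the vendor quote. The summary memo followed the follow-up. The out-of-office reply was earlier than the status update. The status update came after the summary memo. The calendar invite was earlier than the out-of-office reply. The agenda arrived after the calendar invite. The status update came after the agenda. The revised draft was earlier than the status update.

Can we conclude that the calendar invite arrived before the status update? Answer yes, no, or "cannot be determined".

yes

Chain the constraints: the calendar invite → the out-of-office reply → the status update. Each link is directly stated, so the calendar invite comes before the status update.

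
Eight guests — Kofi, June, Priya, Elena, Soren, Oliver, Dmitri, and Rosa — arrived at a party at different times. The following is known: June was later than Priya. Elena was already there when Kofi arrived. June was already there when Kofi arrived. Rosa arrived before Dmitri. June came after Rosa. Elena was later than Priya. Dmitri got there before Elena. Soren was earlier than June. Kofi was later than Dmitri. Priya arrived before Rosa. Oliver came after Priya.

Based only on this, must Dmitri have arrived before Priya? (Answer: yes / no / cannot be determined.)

no

Tracing the constraints gives Priya → Rosa → Dmitri, so Priya must come before Dmitri.
That means Dmitri cannot be before Priya.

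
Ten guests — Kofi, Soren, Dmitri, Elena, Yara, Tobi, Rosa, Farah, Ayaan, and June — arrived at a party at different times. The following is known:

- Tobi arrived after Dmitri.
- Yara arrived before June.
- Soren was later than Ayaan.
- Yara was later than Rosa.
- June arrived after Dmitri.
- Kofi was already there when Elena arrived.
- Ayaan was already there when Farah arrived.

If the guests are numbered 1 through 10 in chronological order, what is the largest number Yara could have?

Yara must come before June — 1 guest forced after them.
Everything else can be placed before Yara in some valid order, so Yara can sit as late as position 10 − 1 = 9.

9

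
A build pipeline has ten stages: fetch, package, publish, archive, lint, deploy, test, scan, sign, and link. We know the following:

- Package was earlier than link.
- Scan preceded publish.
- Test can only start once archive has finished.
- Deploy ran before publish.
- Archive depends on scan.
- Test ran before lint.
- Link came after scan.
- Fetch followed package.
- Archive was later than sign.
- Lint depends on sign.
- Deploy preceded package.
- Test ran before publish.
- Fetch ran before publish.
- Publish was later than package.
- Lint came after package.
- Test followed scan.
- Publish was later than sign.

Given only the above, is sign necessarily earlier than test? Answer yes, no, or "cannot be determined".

yes

Chain the constraints: sign → archive → test. Each link is directly stated, so sign comes before test.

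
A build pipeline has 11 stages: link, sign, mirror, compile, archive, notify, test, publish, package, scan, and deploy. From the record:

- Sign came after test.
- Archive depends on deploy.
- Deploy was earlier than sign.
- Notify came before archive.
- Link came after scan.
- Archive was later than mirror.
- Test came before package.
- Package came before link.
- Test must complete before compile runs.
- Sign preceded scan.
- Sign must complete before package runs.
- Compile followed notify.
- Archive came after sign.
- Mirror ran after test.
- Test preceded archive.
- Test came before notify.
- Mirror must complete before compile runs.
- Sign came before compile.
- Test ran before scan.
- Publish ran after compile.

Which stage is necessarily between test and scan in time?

sign

Tracing the constraints gives test → sign → scan, so sign sits after test and before scan.
No other stage is forced both after test and before scan.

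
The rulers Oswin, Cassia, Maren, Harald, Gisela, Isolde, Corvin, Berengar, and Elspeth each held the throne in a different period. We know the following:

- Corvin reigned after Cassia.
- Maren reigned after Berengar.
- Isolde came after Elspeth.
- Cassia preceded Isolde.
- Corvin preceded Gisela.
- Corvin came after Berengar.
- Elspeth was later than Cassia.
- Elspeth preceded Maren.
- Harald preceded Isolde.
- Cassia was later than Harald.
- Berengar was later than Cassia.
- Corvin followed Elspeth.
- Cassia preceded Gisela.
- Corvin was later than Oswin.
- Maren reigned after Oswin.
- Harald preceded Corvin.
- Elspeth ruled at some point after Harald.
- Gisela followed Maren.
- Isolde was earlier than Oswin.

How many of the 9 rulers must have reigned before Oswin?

4

Directly stated before Oswin: Isolde.
Cassia reaches Oswin via Cassia → Isolde → Oswin.
Elspeth reaches Oswin via Elspeth → Isolde → Oswin.
Harald reaches Oswin via Harald → Isolde → Oswin.
No chain forces Maren (or any of the others) ahead of Oswin.
That's Cassia, Elspeth, Harald, and Isolde — 4 in all.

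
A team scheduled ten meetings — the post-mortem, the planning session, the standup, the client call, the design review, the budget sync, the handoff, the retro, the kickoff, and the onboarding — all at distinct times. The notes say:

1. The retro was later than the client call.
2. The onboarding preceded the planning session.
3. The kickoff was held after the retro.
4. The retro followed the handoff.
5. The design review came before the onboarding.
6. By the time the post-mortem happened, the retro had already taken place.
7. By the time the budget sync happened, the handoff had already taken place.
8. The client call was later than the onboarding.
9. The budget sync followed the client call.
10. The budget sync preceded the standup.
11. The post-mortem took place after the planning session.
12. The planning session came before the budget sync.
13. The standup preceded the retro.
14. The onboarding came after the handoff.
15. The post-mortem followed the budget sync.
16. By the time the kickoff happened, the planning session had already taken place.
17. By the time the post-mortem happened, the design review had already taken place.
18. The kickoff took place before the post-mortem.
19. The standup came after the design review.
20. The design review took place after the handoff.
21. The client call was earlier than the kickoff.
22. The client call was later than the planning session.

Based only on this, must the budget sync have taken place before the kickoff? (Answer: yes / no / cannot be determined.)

yes

Chain the constraints: the budget sync → the standup → the retro → the kickoff. Each link is directly stated, so the budget sync comes before the kickoff.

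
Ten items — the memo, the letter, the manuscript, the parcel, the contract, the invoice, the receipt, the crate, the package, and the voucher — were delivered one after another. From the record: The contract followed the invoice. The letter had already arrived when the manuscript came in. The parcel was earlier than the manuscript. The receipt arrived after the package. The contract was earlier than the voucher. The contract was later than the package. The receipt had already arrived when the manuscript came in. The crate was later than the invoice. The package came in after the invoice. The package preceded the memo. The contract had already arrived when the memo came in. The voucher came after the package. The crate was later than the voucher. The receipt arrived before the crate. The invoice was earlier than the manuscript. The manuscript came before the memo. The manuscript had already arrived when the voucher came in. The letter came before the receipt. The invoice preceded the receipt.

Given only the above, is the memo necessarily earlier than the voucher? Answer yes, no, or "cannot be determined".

No chain of stated constraints runs from the memo to the voucher, and none runs from the voucher to the memo either.
So the relative order of the memo and the voucher is not fixed by the given facts.

cannot be determined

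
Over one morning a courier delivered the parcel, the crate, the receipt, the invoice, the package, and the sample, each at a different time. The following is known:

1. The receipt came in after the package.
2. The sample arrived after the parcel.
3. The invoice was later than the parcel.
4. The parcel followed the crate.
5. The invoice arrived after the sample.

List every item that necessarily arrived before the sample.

Directly stated before the sample: the parcel.
The crate reaches the sample via the crate → the parcel → the sample.
No chain forces the package (or any of the others) ahead of the sample.

the crate, the parcel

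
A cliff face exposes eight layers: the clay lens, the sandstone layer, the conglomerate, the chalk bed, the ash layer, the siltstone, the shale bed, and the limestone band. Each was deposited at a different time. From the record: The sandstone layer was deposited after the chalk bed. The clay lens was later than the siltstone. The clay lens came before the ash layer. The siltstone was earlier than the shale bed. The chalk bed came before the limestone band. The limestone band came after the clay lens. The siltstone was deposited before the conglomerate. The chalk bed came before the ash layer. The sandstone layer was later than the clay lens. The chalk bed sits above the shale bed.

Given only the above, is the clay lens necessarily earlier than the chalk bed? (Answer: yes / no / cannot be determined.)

No chain of stated constraints runs from the clay lens to the chalk bed, and none runs from the chalk bed to the clay lens either.
So the relative order of the clay lens and the chalk bed is not fixed by the given facts.

cannot be determined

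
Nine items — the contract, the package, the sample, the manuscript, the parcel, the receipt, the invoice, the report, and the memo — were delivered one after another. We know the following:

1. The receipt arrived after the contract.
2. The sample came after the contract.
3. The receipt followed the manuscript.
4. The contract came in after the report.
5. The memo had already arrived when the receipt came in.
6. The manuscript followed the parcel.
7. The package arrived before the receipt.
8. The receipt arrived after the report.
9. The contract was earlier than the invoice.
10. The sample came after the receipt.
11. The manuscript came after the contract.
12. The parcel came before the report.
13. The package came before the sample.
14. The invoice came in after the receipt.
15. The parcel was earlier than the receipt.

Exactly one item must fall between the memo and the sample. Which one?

Tracing the constraints gives the memo → the receipt → the sample, so the receipt sits after the memo and before the sample.
No other item is forced both after the memo and before the sample.

the receipt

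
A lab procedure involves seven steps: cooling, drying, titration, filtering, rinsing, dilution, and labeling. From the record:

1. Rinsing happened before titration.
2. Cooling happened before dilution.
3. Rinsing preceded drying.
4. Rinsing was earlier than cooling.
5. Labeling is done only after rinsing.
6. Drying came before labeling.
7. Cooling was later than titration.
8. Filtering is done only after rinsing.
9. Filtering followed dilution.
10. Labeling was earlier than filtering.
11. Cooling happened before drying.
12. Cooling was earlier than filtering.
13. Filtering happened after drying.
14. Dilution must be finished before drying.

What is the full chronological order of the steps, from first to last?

The constraints fix every adjacent pair, so only one ordering works:
rinsing → titration → cooling → dilution → drying → labeling → filtering.

rinsing, titration, cooling, dilution, drying, labeling, filtering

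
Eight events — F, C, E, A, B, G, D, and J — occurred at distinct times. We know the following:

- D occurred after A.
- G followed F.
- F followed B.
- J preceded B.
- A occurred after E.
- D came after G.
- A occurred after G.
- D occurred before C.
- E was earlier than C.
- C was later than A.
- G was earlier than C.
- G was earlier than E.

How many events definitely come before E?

4

Directly stated before E: G.
B reaches E via B → F → G → E.
F reaches E via F → G → E.
J reaches E via J → B → F → G → E.
No chain forces D (or any of the others) ahead of E.
That's B, F, G, and J — 4 in all.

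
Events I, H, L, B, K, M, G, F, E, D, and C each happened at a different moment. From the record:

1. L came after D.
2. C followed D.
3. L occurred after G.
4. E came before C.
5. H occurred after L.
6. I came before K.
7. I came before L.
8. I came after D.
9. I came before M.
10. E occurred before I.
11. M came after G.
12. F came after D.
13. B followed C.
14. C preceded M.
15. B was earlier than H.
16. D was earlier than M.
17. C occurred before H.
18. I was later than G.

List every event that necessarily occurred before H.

Directly stated before H: B, C, and L.
D reaches H via D → C → H.
E reaches H via E → C → H.
G reaches H via G → L → H.
Likewise I reaches H by chaining the stated constraints.

B, C, D, E, G, I, L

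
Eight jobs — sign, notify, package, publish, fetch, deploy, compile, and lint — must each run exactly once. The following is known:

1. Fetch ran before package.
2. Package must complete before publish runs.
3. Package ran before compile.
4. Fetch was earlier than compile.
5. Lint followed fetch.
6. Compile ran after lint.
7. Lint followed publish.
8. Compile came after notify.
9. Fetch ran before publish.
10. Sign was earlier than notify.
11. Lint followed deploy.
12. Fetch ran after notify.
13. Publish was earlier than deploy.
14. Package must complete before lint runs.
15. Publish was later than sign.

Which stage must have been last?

Every other stage has a chain of constraints placing it before compile, so compile is last.

compile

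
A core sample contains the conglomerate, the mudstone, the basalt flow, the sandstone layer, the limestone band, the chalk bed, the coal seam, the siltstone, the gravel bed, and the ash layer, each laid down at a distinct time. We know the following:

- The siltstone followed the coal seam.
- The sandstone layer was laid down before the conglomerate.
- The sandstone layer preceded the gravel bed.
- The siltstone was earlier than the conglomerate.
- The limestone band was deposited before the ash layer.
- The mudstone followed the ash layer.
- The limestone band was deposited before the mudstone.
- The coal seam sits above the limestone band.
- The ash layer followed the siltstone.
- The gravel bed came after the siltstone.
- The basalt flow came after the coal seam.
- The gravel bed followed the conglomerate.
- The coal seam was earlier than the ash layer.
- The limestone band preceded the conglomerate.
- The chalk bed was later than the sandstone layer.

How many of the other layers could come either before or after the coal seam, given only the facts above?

Forced before the coal seam: the limestone band; forced after the coal seam: the ash layer, the basalt flow, the conglomerate, the gravel bed, the mudstone, and the siltstone.
That leaves the chalk bed and the sandstone layer with no forced order relative to the coal seam — 2.

2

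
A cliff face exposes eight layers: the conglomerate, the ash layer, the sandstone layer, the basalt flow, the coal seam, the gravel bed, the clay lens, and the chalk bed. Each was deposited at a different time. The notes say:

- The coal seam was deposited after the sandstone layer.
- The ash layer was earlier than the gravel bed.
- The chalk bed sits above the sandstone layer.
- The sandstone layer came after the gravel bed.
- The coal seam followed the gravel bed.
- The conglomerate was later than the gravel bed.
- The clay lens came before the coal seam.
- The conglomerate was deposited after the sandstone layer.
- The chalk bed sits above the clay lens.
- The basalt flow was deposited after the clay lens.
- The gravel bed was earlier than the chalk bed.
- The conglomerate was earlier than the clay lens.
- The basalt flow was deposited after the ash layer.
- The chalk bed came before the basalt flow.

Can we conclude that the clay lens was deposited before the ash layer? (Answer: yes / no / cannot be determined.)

no

Tracing the constraints gives the ash layer → the gravel bed → the conglomerate → the clay lens, so the ash layer must come before the clay lens.
That means the clay lens cannot be before the ash layer.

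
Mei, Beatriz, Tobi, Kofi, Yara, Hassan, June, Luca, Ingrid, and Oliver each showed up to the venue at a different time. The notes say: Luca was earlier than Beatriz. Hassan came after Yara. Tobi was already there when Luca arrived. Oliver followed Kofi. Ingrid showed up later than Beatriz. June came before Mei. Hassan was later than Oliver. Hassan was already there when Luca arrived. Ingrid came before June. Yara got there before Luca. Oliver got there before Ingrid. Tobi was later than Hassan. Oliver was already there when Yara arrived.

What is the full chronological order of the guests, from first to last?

The constraints fix every adjacent pair, so only one ordering works:
Kofi → Oliver → Yara → Hassan → Tobi → Luca → Beatriz → Ingrid → June → Mei.

Kofi, Oliver, Yara, Hassan, Tobi, Luca, Beatriz, Ingrid, June, Mei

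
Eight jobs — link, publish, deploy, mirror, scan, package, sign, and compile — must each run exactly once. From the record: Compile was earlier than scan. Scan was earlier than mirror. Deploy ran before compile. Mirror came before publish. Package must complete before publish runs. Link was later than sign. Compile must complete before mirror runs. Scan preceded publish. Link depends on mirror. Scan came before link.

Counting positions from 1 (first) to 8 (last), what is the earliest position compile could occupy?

Deploy must come before compile — 1 forced predecessor.
Nothing else is forced ahead of compile, so its earliest slot is position 1 + 1 = 2.

2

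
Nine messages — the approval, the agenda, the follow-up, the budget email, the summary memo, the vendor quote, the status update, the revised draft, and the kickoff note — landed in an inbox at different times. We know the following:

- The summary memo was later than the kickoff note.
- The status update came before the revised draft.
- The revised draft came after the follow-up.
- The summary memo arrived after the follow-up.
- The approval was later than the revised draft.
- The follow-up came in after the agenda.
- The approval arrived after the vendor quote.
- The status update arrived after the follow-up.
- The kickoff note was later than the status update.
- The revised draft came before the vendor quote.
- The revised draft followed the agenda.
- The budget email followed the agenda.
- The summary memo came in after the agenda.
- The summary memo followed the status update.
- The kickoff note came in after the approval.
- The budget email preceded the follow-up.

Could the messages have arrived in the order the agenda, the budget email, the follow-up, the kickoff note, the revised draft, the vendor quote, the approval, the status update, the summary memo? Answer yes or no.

no

The constraints require the status update before the kickoff note, but in the proposed sequence the kickoff note appears ahead of the status update. That one violation is enough.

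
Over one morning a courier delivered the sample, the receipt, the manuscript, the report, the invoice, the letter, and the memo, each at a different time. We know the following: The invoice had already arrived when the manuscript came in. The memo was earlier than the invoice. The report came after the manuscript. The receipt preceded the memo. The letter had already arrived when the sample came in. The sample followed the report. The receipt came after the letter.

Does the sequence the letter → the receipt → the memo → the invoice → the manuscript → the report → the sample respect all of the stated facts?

yes

Check each stated constraint against the proposed order — e.g. the receipt is ahead of the memo; the letter is ahead of the sample. Every pair is in the required order; nothing is violated.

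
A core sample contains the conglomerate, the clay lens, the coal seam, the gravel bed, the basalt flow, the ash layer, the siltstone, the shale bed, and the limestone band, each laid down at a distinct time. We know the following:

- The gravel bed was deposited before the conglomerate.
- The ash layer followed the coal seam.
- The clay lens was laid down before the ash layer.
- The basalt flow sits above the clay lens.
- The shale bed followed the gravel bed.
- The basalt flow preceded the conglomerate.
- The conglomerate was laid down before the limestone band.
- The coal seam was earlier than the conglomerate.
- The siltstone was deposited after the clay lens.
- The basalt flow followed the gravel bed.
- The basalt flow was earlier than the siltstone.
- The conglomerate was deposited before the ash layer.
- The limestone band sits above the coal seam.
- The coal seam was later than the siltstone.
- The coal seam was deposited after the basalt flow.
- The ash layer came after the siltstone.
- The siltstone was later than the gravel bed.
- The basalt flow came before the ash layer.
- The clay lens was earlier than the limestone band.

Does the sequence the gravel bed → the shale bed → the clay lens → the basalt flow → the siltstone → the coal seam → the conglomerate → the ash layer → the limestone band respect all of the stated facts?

yes

Check each stated constraint against the proposed order — e.g. the gravel bed is ahead of the conglomerate; the clay lens is ahead of the limestone band. Every pair is in the required order; nothing is violated.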